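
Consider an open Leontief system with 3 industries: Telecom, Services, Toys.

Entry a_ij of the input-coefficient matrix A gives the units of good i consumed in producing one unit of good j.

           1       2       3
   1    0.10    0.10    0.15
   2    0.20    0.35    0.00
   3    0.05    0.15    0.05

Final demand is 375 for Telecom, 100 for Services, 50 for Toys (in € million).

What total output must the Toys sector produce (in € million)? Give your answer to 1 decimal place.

I − A =
  [   0.90    -0.10    -0.15]
  [  -0.20     0.65     0.00]
  [  -0.05    -0.15     0.95]
Cofactors of I−A, C_ij = (−1)^(i+j)·(minor ij) (rows/columns in the sector order above):
  C_11 = (0.65)(0.95) − (0.00)(-0.15) = 0.6175
  C_12 = −[(-0.20)(0.95) − (0.00)(-0.05)] = 0.1900
  C_13 = (-0.20)(-0.15) − (0.65)(-0.05) = 0.0625
  C_21 = −[(-0.10)(0.95) − (-0.15)(-0.15)] = 0.1175
  C_22 = (0.90)(0.95) − (-0.15)(-0.05) = 0.8475
  C_23 = −[(0.90)(-0.15) − (-0.10)(-0.05)] = 0.1400
  C_31 = (-0.10)(0.00) − (-0.15)(0.65) = 0.0975
  C_32 = −[(0.90)(0.00) − (-0.15)(-0.20)] = 0.0300
  C_33 = (0.90)(0.65) − (-0.10)(-0.20) = 0.5650
det(I−A) = Σ_j (I−A)_1j·C_1j = (0.90)(0.6175) + (-0.10)(0.1900) + (-0.15)(0.0625) = 0.527375
adj(I−A) = Cᵀ =
  [ 0.6175   0.1175   0.0975]
  [ 0.1900   0.8475   0.0300]
  [ 0.0625   0.1400   0.5650]
(I − A)⁻¹ = adj(I−A) / det(I−A) ≈
  [   1.1709     0.2228     0.1849]
  [   0.3603     1.6070     0.0569]
  [   0.1185     0.2655     1.0713]
x = (I − A)⁻¹ d = adj(I−A)·d / det(I−A), with det(I−A) = 0.527375:
  x_1 = (0.6175·375 + 0.1175·100 + 0.0975·50) / 0.527375 = 248.1875 / 0.527375 ≈ 470.6
  x_2 = (0.1900·375 + 0.8475·100 + 0.0300·50) / 0.527375 = 157.50 / 0.527375 ≈ 298.6
  x_3 = (0.0625·375 + 0.1400·100 + 0.5650·50) / 0.527375 = 65.6875 / 0.527375 ≈ 124.6

x_3 = 124.6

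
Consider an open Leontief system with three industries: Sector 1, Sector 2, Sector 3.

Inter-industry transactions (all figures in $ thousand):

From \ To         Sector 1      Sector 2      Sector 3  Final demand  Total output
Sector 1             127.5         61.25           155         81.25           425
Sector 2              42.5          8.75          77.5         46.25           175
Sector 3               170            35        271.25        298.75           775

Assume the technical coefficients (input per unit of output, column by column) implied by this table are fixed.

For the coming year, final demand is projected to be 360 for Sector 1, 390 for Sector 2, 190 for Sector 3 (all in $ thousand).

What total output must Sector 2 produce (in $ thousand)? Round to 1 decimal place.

Technical coefficients a_ij = z_ij / X_j:
  a_11 = 127.5/425 = 0.30, a_21 = 42.5/425 = 0.10, a_31 = 170/425 = 0.40
  a_12 = 61.25/175 = 0.35, a_22 = 8.75/175 = 0.05, a_32 = 35/175 = 0.20
  a_13 = 155/775 = 0.20, a_23 = 77.5/775 = 0.10, a_33 = 271.25/775 = 0.35
I − A =
  [   0.70    -0.35    -0.20]
  [  -0.10     0.95    -0.10]
  [  -0.40    -0.20     0.65]
Cofactors of I−A, C_ij = (−1)^(i+j)·(minor ij) (rows/columns in the sector order above):
  C_11 = (0.95)(0.65) − (-0.10)(-0.20) = 0.5975
  C_12 = −[(-0.10)(0.65) − (-0.10)(-0.40)] = 0.1050
  C_13 = (-0.10)(-0.20) − (0.95)(-0.40) = 0.4000
  C_21 = −[(-0.35)(0.65) − (-0.20)(-0.20)] = 0.2675
  C_22 = (0.70)(0.65) − (-0.20)(-0.40) = 0.3750
  C_23 = −[(0.70)(-0.20) − (-0.35)(-0.40)] = 0.2800
  C_31 = (-0.35)(-0.10) − (-0.20)(0.95) = 0.2250
  C_32 = −[(0.70)(-0.10) − (-0.20)(-0.10)] = 0.0900
  C_33 = (0.70)(0.95) − (-0.35)(-0.10) = 0.6300
det(I−A) = Σ_j (I−A)_1j·C_1j = (0.70)(0.5975) + (-0.35)(0.1050) + (-0.20)(0.4000) = 0.3015
adj(I−A) = Cᵀ =
  [ 0.5975   0.2675   0.2250]
  [ 0.1050   0.3750   0.0900]
  [ 0.4000   0.2800   0.6300]
(I − A)⁻¹ = adj(I−A) / det(I−A) ≈
  [   1.9818     0.8872     0.7463]
  [   0.3483     1.2438     0.2985]
  [   1.3267     0.9287     2.0896]
x = (I − A)⁻¹ d = adj(I−A)·d / det(I−A), with det(I−A) = 0.3015:
  x_1 = (0.5975·360 + 0.2675·390 + 0.2250·190) / 0.3015 = 362.175 / 0.3015 ≈ 1201.2
  x_2 = (0.1050·360 + 0.3750·390 + 0.0900·190) / 0.3015 = 201.15 / 0.3015 ≈ 667.2
  x_3 = (0.4000·360 + 0.2800·390 + 0.6300·190) / 0.3015 = 372.90 / 0.3015 ≈ 1236.8

x_2 = 667.2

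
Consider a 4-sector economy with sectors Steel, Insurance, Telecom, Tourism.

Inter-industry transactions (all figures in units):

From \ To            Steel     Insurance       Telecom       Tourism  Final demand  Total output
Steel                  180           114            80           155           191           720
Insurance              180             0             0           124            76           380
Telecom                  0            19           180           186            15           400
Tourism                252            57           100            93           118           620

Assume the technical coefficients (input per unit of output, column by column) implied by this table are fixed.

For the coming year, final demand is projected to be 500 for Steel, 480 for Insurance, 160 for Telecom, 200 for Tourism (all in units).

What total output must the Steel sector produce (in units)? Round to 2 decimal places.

Technical coefficients a_ij = z_ij / X_j:
  a_11 = 180/720 = 0.25, a_21 = 180/720 = 0.25, a_31 = 0/720 = 0.00, a_41 = 252/720 = 0.35
  a_12 = 114/380 = 0.30, a_22 = 0/380 = 0.00, a_32 = 19/380 = 0.05, a_42 = 57/380 = 0.15
  a_13 = 80/400 = 0.20, a_23 = 0/400 = 0.00, a_33 = 180/400 = 0.45, a_43 = 100/400 = 0.25
  a_14 = 155/620 = 0.25, a_24 = 124/620 = 0.20, a_34 = 186/620 = 0.30, a_44 = 93/620 = 0.15
I − A =
  [   0.75    -0.30    -0.20    -0.25]
  [  -0.25     1.00     0.00    -0.20]
  [   0.00    -0.05     0.55    -0.30]
  [  -0.35    -0.15    -0.25     0.85]
Compute the cofactors C_ij = (−1)^(i+j)·(3×3 minor ij) of I−A; the adjugate is their transpose:
adj(I−A) = Cᵀ =
  [ 0.373500   0.159000   0.241500   0.232500]
  [ 0.136625   0.225250   0.109625   0.131875]
  [ 0.130375   0.092750   0.433375   0.213125]
  [ 0.216250   0.132500   0.246250   0.368750]
det(I−A) = Σ_j (I−A)_1j·C_1j = (0.75)(0.373500) + (-0.30)(0.136625) + (-0.20)(0.130375) + (-0.25)(0.216250) = 0.1590
(I − A)⁻¹ = adj(I−A) / det(I−A) ≈
  [   2.3491     1.0000     1.5189     1.4623]
  [   0.8593     1.4167     0.6895     0.8294]
  [   0.8200     0.5833     2.7256     1.3404]
  [   1.3601     0.8333     1.5487     2.3192]
x = (I − A)⁻¹ d = adj(I−A)·d / det(I−A), with det(I−A) = 0.1590:
  x_1 = (0.373500·500 + 0.159000·480 + 0.241500·160 + 0.232500·200) / 0.1590 = 348.21 / 0.1590 = 2190.00
  x_2 = (0.136625·500 + 0.225250·480 + 0.109625·160 + 0.131875·200) / 0.1590 = 220.3475 / 0.1590 ≈ 1385.83
  x_3 = (0.130375·500 + 0.092750·480 + 0.433375·160 + 0.213125·200) / 0.1590 = 221.6725 / 0.1590 ≈ 1394.17
  x_4 = (0.216250·500 + 0.132500·480 + 0.246250·160 + 0.368750·200) / 0.1590 = 284.875 / 0.1590 ≈ 1791.67

x_1 = 2190.00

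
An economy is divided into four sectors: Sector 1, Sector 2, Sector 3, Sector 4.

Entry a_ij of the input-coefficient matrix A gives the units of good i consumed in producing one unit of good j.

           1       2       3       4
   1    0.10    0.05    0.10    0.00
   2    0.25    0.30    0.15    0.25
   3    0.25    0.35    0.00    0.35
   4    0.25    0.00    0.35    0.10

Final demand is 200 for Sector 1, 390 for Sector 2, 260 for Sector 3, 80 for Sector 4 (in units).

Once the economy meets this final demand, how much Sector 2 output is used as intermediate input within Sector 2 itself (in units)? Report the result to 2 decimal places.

z_22 = 328.94

I − A =
  [   0.90    -0.05    -0.10     0.00]
  [  -0.25     0.70    -0.15    -0.25]
  [  -0.25    -0.35     1.00    -0.35]
  [  -0.25     0.00    -0.35     0.90]
Compute the cofactors C_ij = (−1)^(i+j)·(3×3 minor ij) of I−A; the adjugate is their transpose:
adj(I−A) = Cᵀ =
  [ 0.466375   0.070375   0.074125   0.048375]
  [ 0.325625   0.668500   0.229000   0.274750]
  [ 0.319375   0.299125   0.552625   0.298000]
  [ 0.253750   0.135875   0.235500   0.542125]
det(I−A) = Σ_j (I−A)_1j·C_1j = (0.90)(0.466375) + (-0.05)(0.325625) + (-0.10)(0.319375) + (0.00)(0.253750) = 0.37151875
(I − A)⁻¹ = adj(I−A) / det(I−A) ≈
  [   1.2553     0.1894     0.1995     0.1302]
  [   0.8765     1.7994     0.6164     0.7395]
  [   0.8596     0.8051     1.4875     0.8021]
  [   0.6830     0.3657     0.6339     1.4592]
First solve x = (I − A)⁻¹ d = adj(I−A)·d / det(I−A); in particular x_2 = (0.325625·200 + 0.668500·390 + 0.229000·260 + 0.274750·80) / 0.37151875 = 407.36 / 0.37151875 ≈ 1096.4723.
Intermediate flow from 2 to 2: z_22 = a_22 · x_2 = 0.30 × 407.36 / 0.37151875 = 122.208 / 0.37151875 ≈ 328.94.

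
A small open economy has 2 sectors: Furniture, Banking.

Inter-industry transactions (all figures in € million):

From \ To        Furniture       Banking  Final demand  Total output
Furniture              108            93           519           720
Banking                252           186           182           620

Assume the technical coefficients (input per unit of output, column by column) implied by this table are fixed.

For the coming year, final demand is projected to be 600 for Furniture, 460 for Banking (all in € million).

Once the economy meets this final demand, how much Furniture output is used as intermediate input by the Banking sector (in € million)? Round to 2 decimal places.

z_FB = 166.18

Technical coefficients a_ij = z_ij / X_j:
  a_FF = 108/720 = 0.15, a_BF = 252/720 = 0.35
  a_FB = 93/620 = 0.15, a_BB = 186/620 = 0.30
I − A =
  [   0.85    -0.15]
  [  -0.35     0.70]
det(I−A) = (0.85)(0.70) − (-0.15)(-0.35) = 0.5425
adj(I−A) = [[0.70, 0.15], [0.35, 0.85]]
(I − A)⁻¹ = adj(I−A) / det(I−A) ≈
  [   1.2903     0.2765]
  [   0.6452     1.5668]
First solve x = (I − A)⁻¹ d = adj(I−A)·d / det(I−A); in particular x_B = (0.35·600 + 0.85·460) / 0.5425 = 601.00 / 0.5425 ≈ 1107.8341.
Intermediate flow from F to B: z_FB = a_FB · x_B = 0.15 × 601.00 / 0.5425 = 90.15 / 0.5425 ≈ 166.18.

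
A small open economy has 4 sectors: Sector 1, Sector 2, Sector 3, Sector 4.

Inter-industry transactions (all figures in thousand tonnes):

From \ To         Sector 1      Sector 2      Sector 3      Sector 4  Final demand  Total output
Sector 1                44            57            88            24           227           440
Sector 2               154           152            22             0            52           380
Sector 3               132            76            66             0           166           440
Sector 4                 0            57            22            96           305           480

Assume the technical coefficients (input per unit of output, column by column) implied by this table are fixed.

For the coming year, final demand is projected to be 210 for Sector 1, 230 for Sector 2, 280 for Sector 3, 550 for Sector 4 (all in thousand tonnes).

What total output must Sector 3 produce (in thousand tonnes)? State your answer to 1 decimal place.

Technical coefficients a_ij = z_ij / X_j:
  a_11 = 44/440 = 0.10, a_21 = 154/440 = 0.35, a_31 = 132/440 = 0.30, a_41 = 0/440 = 0.00
  a_12 = 57/380 = 0.15, a_22 = 152/380 = 0.40, a_32 = 76/380 = 0.20, a_42 = 57/380 = 0.15
  a_13 = 88/440 = 0.20, a_23 = 22/440 = 0.05, a_33 = 66/440 = 0.15, a_43 = 22/440 = 0.05
  a_14 = 24/480 = 0.05, a_24 = 0/480 = 0.00, a_34 = 0/480 = 0.00, a_44 = 96/480 = 0.20
I − A =
  [   0.90    -0.15    -0.20    -0.05]
  [  -0.35     0.60    -0.05     0.00]
  [  -0.30    -0.20     0.85     0.00]
  [   0.00    -0.15    -0.05     0.80]
Compute the cofactors C_ij = (−1)^(i+j)·(3×3 minor ij) of I−A; the adjugate is their transpose:
adj(I−A) = Cᵀ =
  [ 0.400000   0.140875   0.103875   0.025000]
  [ 0.250000   0.563250   0.092875   0.015625]
  [ 0.200000   0.182250   0.387375   0.012500]
  [ 0.059375   0.117000   0.041625   0.353125]
det(I−A) = Σ_j (I−A)_1j·C_1j = (0.90)(0.400000) + (-0.15)(0.250000) + (-0.20)(0.200000) + (-0.05)(0.059375) = 0.27953125
(I − A)⁻¹ = adj(I−A) / det(I−A) ≈
  [   1.4310     0.5040     0.3716     0.0894]
  [   0.8944     2.0150     0.3323     0.0559]
  [   0.7155     0.6520     1.3858     0.0447]
  [   0.2124     0.4186     0.1489     1.2633]
x = (I − A)⁻¹ d = adj(I−A)·d / det(I−A), with det(I−A) = 0.27953125:
  x_1 = (0.400000·210 + 0.140875·230 + 0.103875·280 + 0.025000·550) / 0.27953125 = 159.23625 / 0.27953125 ≈ 569.7
  x_2 = (0.250000·210 + 0.563250·230 + 0.092875·280 + 0.015625·550) / 0.27953125 = 216.64625 / 0.27953125 ≈ 775.0
  x_3 = (0.200000·210 + 0.182250·230 + 0.387375·280 + 0.012500·550) / 0.27953125 = 199.2575 / 0.27953125 ≈ 712.8
  x_4 = (0.059375·210 + 0.117000·230 + 0.041625·280 + 0.353125·550) / 0.27953125 = 245.2525 / 0.27953125 ≈ 877.4

x_3 = 712.8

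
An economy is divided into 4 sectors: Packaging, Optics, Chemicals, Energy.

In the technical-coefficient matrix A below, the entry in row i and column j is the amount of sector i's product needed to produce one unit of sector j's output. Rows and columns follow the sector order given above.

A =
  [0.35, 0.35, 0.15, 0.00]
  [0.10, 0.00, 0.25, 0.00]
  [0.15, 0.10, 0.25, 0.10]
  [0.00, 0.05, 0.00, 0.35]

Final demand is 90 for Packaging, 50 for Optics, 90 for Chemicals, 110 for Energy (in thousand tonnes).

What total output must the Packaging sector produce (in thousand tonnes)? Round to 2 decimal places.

I − A =
  [   0.65    -0.35    -0.15     0.00]
  [  -0.10     1.00    -0.25     0.00]
  [  -0.15    -0.10     0.75    -0.10]
  [   0.00    -0.05     0.00     0.65]
Compute the cofactors C_ij = (−1)^(i+j)·(3×3 minor ij) of I−A; the adjugate is their transpose:
adj(I−A) = Cᵀ =
  [ 0.470000   0.181125   0.154375   0.023750]
  [ 0.073125   0.302250   0.115375   0.017750]
  [ 0.104500   0.079625   0.399750   0.061500]
  [ 0.005625   0.023250   0.008875   0.407875]
det(I−A) = Σ_j (I−A)_1j·C_1j = (0.65)(0.470000) + (-0.35)(0.073125) + (-0.15)(0.104500) + (0.00)(0.005625) = 0.26423125
(I − A)⁻¹ = adj(I−A) / det(I−A) ≈
  [   1.7787     0.6855     0.5842     0.0899]
  [   0.2767     1.1439     0.4366     0.0672]
  [   0.3955     0.3013     1.5129     0.2328]
  [   0.0213     0.0880     0.0336     1.5436]
x = (I − A)⁻¹ d = adj(I−A)·d / det(I−A), with det(I−A) = 0.26423125:
  x_1 = (0.470000·90 + 0.181125·50 + 0.154375·90 + 0.023750·110) / 0.26423125 = 67.8625 / 0.26423125 ≈ 256.83
  x_2 = (0.073125·90 + 0.302250·50 + 0.115375·90 + 0.017750·110) / 0.26423125 = 34.03 / 0.26423125 ≈ 128.79
  x_3 = (0.104500·90 + 0.079625·50 + 0.399750·90 + 0.061500·110) / 0.26423125 = 56.12875 / 0.26423125 ≈ 212.42
  x_4 = (0.005625·90 + 0.023250·50 + 0.008875·90 + 0.407875·110) / 0.26423125 = 47.33375 / 0.26423125 ≈ 179.14

x_1 = 256.83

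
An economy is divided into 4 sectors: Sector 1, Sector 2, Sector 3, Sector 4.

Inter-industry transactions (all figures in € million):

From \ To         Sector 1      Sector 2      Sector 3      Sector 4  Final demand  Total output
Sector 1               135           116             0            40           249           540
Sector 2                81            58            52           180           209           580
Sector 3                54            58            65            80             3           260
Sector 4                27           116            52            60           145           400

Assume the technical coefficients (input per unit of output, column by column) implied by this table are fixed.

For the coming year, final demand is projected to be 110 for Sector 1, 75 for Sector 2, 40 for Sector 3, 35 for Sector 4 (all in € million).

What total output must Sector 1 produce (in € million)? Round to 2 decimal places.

Technical coefficients a_ij = z_ij / X_j:
  a_11 = 135/540 = 0.25, a_21 = 81/540 = 0.15, a_31 = 54/540 = 0.10, a_41 = 27/540 = 0.05
  a_12 = 116/580 = 0.20, a_22 = 58/580 = 0.10, a_32 = 58/580 = 0.10, a_42 = 116/580 = 0.20
  a_13 = 0/260 = 0.00, a_23 = 52/260 = 0.20, a_33 = 65/260 = 0.25, a_43 = 52/260 = 0.20
  a_14 = 40/400 = 0.10, a_24 = 180/400 = 0.45, a_34 = 80/400 = 0.20, a_44 = 60/400 = 0.15
I − A =
  [   0.75    -0.20     0.00    -0.10]
  [  -0.15     0.90    -0.20    -0.45]
  [  -0.10    -0.10     0.75    -0.20]
  [  -0.05    -0.20    -0.20     0.85]
Compute the cofactors C_ij = (−1)^(i+j)·(3×3 minor ij) of I−A; the adjugate is their transpose:
adj(I−A) = Cᵀ =
  [ 0.436250   0.136500   0.074000   0.141000]
  [ 0.134500   0.442375   0.197000   0.296375]
  [ 0.097500   0.114250   0.468750   0.182250]
  [ 0.080250   0.139000   0.161000   0.464750]
det(I−A) = Σ_j (I−A)_1j·C_1j = (0.75)(0.436250) + (-0.20)(0.134500) + (0.00)(0.097500) + (-0.10)(0.080250) = 0.2922625
(I − A)⁻¹ = adj(I−A) / det(I−A) ≈
  [   1.4927     0.4670     0.2532     0.4824]
  [   0.4602     1.5136     0.6741     1.0141]
  [   0.3336     0.3909     1.6039     0.6236]
  [   0.2746     0.4756     0.5509     1.5902]
x = (I − A)⁻¹ d = adj(I−A)·d / det(I−A), with det(I−A) = 0.2922625:
  x_1 = (0.436250·110 + 0.136500·75 + 0.074000·40 + 0.141000·35) / 0.2922625 = 66.12 / 0.2922625 ≈ 226.23
  x_2 = (0.134500·110 + 0.442375·75 + 0.197000·40 + 0.296375·35) / 0.2922625 = 66.22625 / 0.2922625 ≈ 226.60
  x_3 = (0.097500·110 + 0.114250·75 + 0.468750·40 + 0.182250·35) / 0.2922625 = 44.4225 / 0.2922625 ≈ 152.00
  x_4 = (0.080250·110 + 0.139000·75 + 0.161000·40 + 0.464750·35) / 0.2922625 = 41.95875 / 0.2922625 ≈ 143.57

x_1 = 226.23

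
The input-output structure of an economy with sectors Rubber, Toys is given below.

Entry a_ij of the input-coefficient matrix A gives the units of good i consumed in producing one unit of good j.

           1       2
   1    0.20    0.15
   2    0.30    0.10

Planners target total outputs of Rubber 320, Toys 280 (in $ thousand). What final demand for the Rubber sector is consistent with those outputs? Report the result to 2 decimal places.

d_1 = 214.00

I − A =
  [   0.80    -0.15]
  [  -0.30     0.90]
d = (I − A) x:
  d_1 = (+0.80)·320 + (-0.15)·280 = 214.00
  d_2 = (-0.30)·320 + (+0.90)·280 = 156.00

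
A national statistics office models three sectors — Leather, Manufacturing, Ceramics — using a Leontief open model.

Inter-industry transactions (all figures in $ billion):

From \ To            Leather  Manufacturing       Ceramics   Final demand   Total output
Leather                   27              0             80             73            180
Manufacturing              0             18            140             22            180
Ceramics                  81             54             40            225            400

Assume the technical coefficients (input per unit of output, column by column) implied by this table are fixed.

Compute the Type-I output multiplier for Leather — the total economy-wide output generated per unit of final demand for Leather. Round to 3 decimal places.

Technical coefficients a_ij = z_ij / X_j:
  a_11 = 27/180 = 0.15, a_21 = 0/180 = 0.00, a_31 = 81/180 = 0.45
  a_12 = 0/180 = 0.00, a_22 = 18/180 = 0.10, a_32 = 54/180 = 0.30
  a_13 = 80/400 = 0.20, a_23 = 140/400 = 0.35, a_33 = 40/400 = 0.10
I − A =
  [   0.85     0.00    -0.20]
  [   0.00     0.90    -0.35]
  [  -0.45    -0.30     0.90]
Cofactors of I−A, C_ij = (−1)^(i+j)·(minor ij) (rows/columns in the sector order above):
  C_11 = (0.90)(0.90) − (-0.35)(-0.30) = 0.7050
  C_12 = −[(0.00)(0.90) − (-0.35)(-0.45)] = 0.1575
  C_13 = (0.00)(-0.30) − (0.90)(-0.45) = 0.4050
  C_21 = −[(0.00)(0.90) − (-0.20)(-0.30)] = 0.0600
  C_22 = (0.85)(0.90) − (-0.20)(-0.45) = 0.6750
  C_23 = −[(0.85)(-0.30) − (0.00)(-0.45)] = 0.2550
  C_31 = (0.00)(-0.35) − (-0.20)(0.90) = 0.1800
  C_32 = −[(0.85)(-0.35) − (-0.20)(0.00)] = 0.2975
  C_33 = (0.85)(0.90) − (0.00)(0.00) = 0.7650
det(I−A) = Σ_j (I−A)_1j·C_1j = (0.85)(0.7050) + (0.00)(0.1575) + (-0.20)(0.4050) = 0.51825
adj(I−A) = Cᵀ =
  [ 0.7050   0.0600   0.1800]
  [ 0.1575   0.6750   0.2975]
  [ 0.4050   0.2550   0.7650]
(I − A)⁻¹ = adj(I−A) / det(I−A) ≈
  [   1.3603     0.1158     0.3473]
  [   0.3039     1.3025     0.5740]
  [   0.7815     0.4920     1.4761]
The output multiplier for sector j is the column-j sum of the Leontief inverse (I − A)⁻¹ = adj(I−A) / det(I−A).
Column 1 of adj(I−A): (0.7050, 0.1575, 0.4050); det(I−A) = 0.51825.
m_1 = (0.7050 + 0.1575 + 0.4050) / 0.51825 = 1.2675 / 0.51825 ≈ 2.446.

m_1 = 2.446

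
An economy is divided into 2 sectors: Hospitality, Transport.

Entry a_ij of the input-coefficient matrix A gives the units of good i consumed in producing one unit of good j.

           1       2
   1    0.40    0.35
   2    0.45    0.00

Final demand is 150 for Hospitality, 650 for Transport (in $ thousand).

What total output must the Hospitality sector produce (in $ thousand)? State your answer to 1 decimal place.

x_1 = 853.1

I − A =
  [   0.60    -0.35]
  [  -0.45     1.00]
det(I−A) = (0.60)(1.00) − (-0.35)(-0.45) = 0.4425
adj(I−A) = [[1.00, 0.35], [0.45, 0.60]]
(I − A)⁻¹ = adj(I−A) / det(I−A) ≈
  [   2.2599     0.7910]
  [   1.0169     1.3559]
x = (I − A)⁻¹ d = adj(I−A)·d / det(I−A), with det(I−A) = 0.4425:
  x_1 = (1.00·150 + 0.35·650) / 0.4425 = 377.50 / 0.4425 ≈ 853.1
  x_2 = (0.45·150 + 0.60·650) / 0.4425 = 457.50 / 0.4425 ≈ 1033.9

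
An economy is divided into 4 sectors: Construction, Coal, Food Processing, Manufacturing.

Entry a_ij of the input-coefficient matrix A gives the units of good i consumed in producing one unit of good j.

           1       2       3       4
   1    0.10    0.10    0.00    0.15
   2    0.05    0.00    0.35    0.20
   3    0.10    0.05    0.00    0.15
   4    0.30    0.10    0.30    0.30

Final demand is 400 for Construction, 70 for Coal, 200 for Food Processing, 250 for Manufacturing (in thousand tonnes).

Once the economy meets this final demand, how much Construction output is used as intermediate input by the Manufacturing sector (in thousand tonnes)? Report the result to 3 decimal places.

I − A =
  [   0.90    -0.10     0.00    -0.15]
  [  -0.05     1.00    -0.35    -0.20]
  [  -0.10    -0.05     1.00    -0.15]
  [  -0.30    -0.10    -0.30     0.70]
Compute the cofactors C_ij = (−1)^(i+j)·(3×3 minor ij) of I−A; the adjugate is their transpose:
adj(I−A) = Cᵀ =
  [ 0.614500   0.082750   0.080750   0.172625]
  [ 0.139000   0.540000   0.261000   0.240000]
  [ 0.118500   0.055750   0.556750   0.160625]
  [ 0.334000   0.136500   0.310500   0.875750]
det(I−A) = Σ_j (I−A)_1j·C_1j = (0.90)(0.614500) + (-0.10)(0.139000) + (0.00)(0.118500) + (-0.15)(0.334000) = 0.48905
(I − A)⁻¹ = adj(I−A) / det(I−A) ≈
  [   1.2565     0.1692     0.1651     0.3530]
  [   0.2842     1.1042     0.5337     0.4907]
  [   0.2423     0.1140     1.1384     0.3284]
  [   0.6830     0.2791     0.6349     1.7907]
First solve x = (I − A)⁻¹ d = adj(I−A)·d / det(I−A); in particular x_4 = (0.334000·400 + 0.136500·70 + 0.310500·200 + 0.875750·250) / 0.48905 = 424.1925 / 0.48905 ≈ 867.38064.
Intermediate flow from 1 to 4: z_14 = a_14 · x_4 = 0.15 × 424.1925 / 0.48905 = 63.628875 / 0.48905 ≈ 130.107.

z_14 = 130.107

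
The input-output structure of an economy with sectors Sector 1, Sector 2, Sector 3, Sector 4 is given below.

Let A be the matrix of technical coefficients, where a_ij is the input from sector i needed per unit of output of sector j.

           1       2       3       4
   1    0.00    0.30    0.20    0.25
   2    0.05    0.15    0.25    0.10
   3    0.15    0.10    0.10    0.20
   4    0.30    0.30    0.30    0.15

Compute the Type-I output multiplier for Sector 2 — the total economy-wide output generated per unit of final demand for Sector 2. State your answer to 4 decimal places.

I − A =
  [   1.00    -0.30    -0.20    -0.25]
  [  -0.05     0.85    -0.25    -0.10]
  [  -0.15    -0.10     0.90    -0.20]
  [  -0.30    -0.30    -0.30     0.85]
Compute the cofactors C_ij = (−1)^(i+j)·(3×3 minor ij) of I−A; the adjugate is their transpose:
adj(I−A) = Cᵀ =
  [ 0.533000   0.315500   0.293750   0.263000]
  [ 0.113625   0.588750   0.242000   0.159625]
  [ 0.165125   0.205000   0.603250   0.214625]
  [ 0.286500   0.391500   0.402000   0.688750]
det(I−A) = Σ_j (I−A)_1j·C_1j = (1.00)(0.533000) + (-0.30)(0.113625) + (-0.20)(0.165125) + (-0.25)(0.286500) = 0.3942625
(I − A)⁻¹ = adj(I−A) / det(I−A) ≈
  [   1.35189     0.80023     0.74506     0.66707]
  [   0.28820     1.49329     0.61380     0.40487]
  [   0.41882     0.51996     1.53007     0.54437]
  [   0.72667     0.99299     1.01963     1.74693]
The output multiplier for sector j is the column-j sum of the Leontief inverse (I − A)⁻¹ = adj(I−A) / det(I−A).
Column 2 of adj(I−A): (0.315500, 0.588750, 0.205000, 0.391500); det(I−A) = 0.3942625.
m_2 = (0.315500 + 0.588750 + 0.205000 + 0.391500) / 0.3942625 = 1.50075 / 0.3942625 ≈ 3.8065.

m_2 = 3.8065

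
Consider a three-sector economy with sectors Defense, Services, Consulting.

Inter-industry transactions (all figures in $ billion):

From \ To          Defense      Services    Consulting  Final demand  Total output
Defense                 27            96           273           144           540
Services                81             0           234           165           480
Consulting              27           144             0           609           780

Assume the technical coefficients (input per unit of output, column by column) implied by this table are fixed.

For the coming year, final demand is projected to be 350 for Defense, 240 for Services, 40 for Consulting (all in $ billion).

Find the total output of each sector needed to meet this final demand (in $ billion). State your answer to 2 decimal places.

x_1 = 511.24, x_2 = 369.62, x_3 = 176.45

Technical coefficients a_ij = z_ij / X_j:
  a_11 = 27/540 = 0.05, a_21 = 81/540 = 0.15, a_31 = 27/540 = 0.05
  a_12 = 96/480 = 0.20, a_22 = 0/480 = 0.00, a_32 = 144/480 = 0.30
  a_13 = 273/780 = 0.35, a_23 = 234/780 = 0.30, a_33 = 0/780 = 0.00
I − A =
  [   0.95    -0.20    -0.35]
  [  -0.15     1.00    -0.30]
  [  -0.05    -0.30     1.00]
Cofactors of I−A, C_ij = (−1)^(i+j)·(minor ij) (rows/columns in the sector order above):
  C_11 = (1.00)(1.00) − (-0.30)(-0.30) = 0.9100
  C_12 = −[(-0.15)(1.00) − (-0.30)(-0.05)] = 0.1650
  C_13 = (-0.15)(-0.30) − (1.00)(-0.05) = 0.0950
  C_21 = −[(-0.20)(1.00) − (-0.35)(-0.30)] = 0.3050
  C_22 = (0.95)(1.00) − (-0.35)(-0.05) = 0.9325
  C_23 = −[(0.95)(-0.30) − (-0.20)(-0.05)] = 0.2950
  C_31 = (-0.20)(-0.30) − (-0.35)(1.00) = 0.4100
  C_32 = −[(0.95)(-0.30) − (-0.35)(-0.15)] = 0.3375
  C_33 = (0.95)(1.00) − (-0.20)(-0.15) = 0.9200
det(I−A) = Σ_j (I−A)_1j·C_1j = (0.95)(0.9100) + (-0.20)(0.1650) + (-0.35)(0.0950) = 0.79825
adj(I−A) = Cᵀ =
  [ 0.9100   0.3050   0.4100]
  [ 0.1650   0.9325   0.3375]
  [ 0.0950   0.2950   0.9200]
(I − A)⁻¹ = adj(I−A) / det(I−A) ≈
  [   1.1400     0.3821     0.5136]
  [   0.2067     1.1682     0.4228]
  [   0.1190     0.3696     1.1525]
x = (I − A)⁻¹ d = adj(I−A)·d / det(I−A), with det(I−A) = 0.79825:
  x_1 = (0.9100·350 + 0.3050·240 + 0.4100·40) / 0.79825 = 408.10 / 0.79825 ≈ 511.24
  x_2 = (0.1650·350 + 0.9325·240 + 0.3375·40) / 0.79825 = 295.05 / 0.79825 ≈ 369.62
  x_3 = (0.0950·350 + 0.2950·240 + 0.9200·40) / 0.79825 = 140.85 / 0.79825 ≈ 176.45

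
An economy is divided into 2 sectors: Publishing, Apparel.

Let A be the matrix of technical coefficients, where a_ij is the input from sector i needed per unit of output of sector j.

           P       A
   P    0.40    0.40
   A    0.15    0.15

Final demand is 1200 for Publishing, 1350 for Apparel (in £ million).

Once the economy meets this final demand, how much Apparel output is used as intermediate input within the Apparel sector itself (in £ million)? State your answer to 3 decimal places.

z_AA = 330.000

I − A =
  [   0.60    -0.40]
  [  -0.15     0.85]
det(I−A) = (0.60)(0.85) − (-0.40)(-0.15) = 0.4500
adj(I−A) = [[0.85, 0.40], [0.15, 0.60]]
(I − A)⁻¹ = adj(I−A) / det(I−A) ≈
  [   1.8889     0.8889]
  [   0.3333     1.3333]
First solve x = (I − A)⁻¹ d = adj(I−A)·d / det(I−A); in particular x_A = (0.15·1200 + 0.60·1350) / 0.4500 = 990.00 / 0.4500 = 2200.00000.
Intermediate flow from A to A: z_AA = a_AA · x_A = 0.15 × 990.00 / 0.4500 = 148.50 / 0.4500 = 330.000.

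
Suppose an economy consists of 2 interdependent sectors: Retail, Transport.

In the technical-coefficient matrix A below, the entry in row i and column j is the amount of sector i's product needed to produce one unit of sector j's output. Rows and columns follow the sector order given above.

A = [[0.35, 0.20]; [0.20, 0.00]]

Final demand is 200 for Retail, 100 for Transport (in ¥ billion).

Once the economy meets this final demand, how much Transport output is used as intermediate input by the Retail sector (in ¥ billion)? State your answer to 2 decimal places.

I − A =
  [   0.65    -0.20]
  [  -0.20     1.00]
det(I−A) = (0.65)(1.00) − (-0.20)(-0.20) = 0.6100
adj(I−A) = [[1.00, 0.20], [0.20, 0.65]]
(I − A)⁻¹ = adj(I−A) / det(I−A) ≈
  [   1.6393     0.3279]
  [   0.3279     1.0656]
First solve x = (I − A)⁻¹ d = adj(I−A)·d / det(I−A); in particular x_R = (1.00·200 + 0.20·100) / 0.6100 = 220.00 / 0.6100 ≈ 360.6557.
Intermediate flow from T to R: z_TR = a_TR · x_R = 0.20 × 220.00 / 0.6100 = 44.00 / 0.6100 ≈ 72.13.

z_TR = 72.13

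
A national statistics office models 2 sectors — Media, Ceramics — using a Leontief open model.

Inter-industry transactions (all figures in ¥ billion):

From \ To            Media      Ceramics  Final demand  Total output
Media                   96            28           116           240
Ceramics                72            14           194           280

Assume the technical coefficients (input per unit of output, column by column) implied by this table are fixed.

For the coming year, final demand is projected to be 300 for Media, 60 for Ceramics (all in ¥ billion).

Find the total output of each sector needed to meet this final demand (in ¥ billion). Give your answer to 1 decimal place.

Technical coefficients a_ij = z_ij / X_j:
  a_11 = 96/240 = 0.40, a_21 = 72/240 = 0.30
  a_12 = 28/280 = 0.10, a_22 = 14/280 = 0.05
I − A =
  [   0.60    -0.10]
  [  -0.30     0.95]
det(I−A) = (0.60)(0.95) − (-0.10)(-0.30) = 0.5400
adj(I−A) = [[0.95, 0.10], [0.30, 0.60]]
(I − A)⁻¹ = adj(I−A) / det(I−A) ≈
  [   1.7593     0.1852]
  [   0.5556     1.1111]
x = (I − A)⁻¹ d = adj(I−A)·d / det(I−A), with det(I−A) = 0.5400:
  x_1 = (0.95·300 + 0.10·60) / 0.5400 = 291.00 / 0.5400 ≈ 538.9
  x_2 = (0.30·300 + 0.60·60) / 0.5400 = 126.00 / 0.5400 ≈ 233.3

x_1 = 538.9, x_2 = 233.3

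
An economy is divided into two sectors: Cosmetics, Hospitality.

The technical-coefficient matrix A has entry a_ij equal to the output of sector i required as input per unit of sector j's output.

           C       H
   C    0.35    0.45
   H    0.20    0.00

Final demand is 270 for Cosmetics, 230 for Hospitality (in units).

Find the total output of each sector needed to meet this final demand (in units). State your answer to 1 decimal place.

I − A =
  [   0.65    -0.45]
  [  -0.20     1.00]
det(I−A) = (0.65)(1.00) − (-0.45)(-0.20) = 0.5600
adj(I−A) = [[1.00, 0.45], [0.20, 0.65]]
(I − A)⁻¹ = adj(I−A) / det(I−A) ≈
  [   1.7857     0.8036]
  [   0.3571     1.1607]
x = (I − A)⁻¹ d = adj(I−A)·d / det(I−A), with det(I−A) = 0.5600:
  x_C = (1.00·270 + 0.45·230) / 0.5600 = 373.50 / 0.5600 ≈ 667.0
  x_H = (0.20·270 + 0.65·230) / 0.5600 = 203.50 / 0.5600 ≈ 363.4

x_C = 667.0, x_H = 363.4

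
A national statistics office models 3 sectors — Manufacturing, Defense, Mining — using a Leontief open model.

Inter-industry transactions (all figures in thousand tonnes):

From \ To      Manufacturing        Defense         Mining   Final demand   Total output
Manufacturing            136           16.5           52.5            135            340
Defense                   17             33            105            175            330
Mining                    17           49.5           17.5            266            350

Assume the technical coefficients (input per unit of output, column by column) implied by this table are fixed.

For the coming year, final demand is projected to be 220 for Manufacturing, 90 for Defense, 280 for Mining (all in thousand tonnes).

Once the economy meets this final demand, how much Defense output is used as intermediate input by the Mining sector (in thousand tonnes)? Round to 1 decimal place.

z_23 = 107.6

Technical coefficients a_ij = z_ij / X_j:
  a_11 = 136/340 = 0.40, a_21 = 17/340 = 0.05, a_31 = 17/340 = 0.05
  a_12 = 16.5/330 = 0.05, a_22 = 33/330 = 0.10, a_32 = 49.5/330 = 0.15
  a_13 = 52.5/350 = 0.15, a_23 = 105/350 = 0.30, a_33 = 17.5/350 = 0.05
I − A =
  [   0.60    -0.05    -0.15]
  [  -0.05     0.90    -0.30]
  [  -0.05    -0.15     0.95]
Cofactors of I−A, C_ij = (−1)^(i+j)·(minor ij) (rows/columns in the sector order above):
  C_11 = (0.90)(0.95) − (-0.30)(-0.15) = 0.8100
  C_12 = −[(-0.05)(0.95) − (-0.30)(-0.05)] = 0.0625
  C_13 = (-0.05)(-0.15) − (0.90)(-0.05) = 0.0525
  C_21 = −[(-0.05)(0.95) − (-0.15)(-0.15)] = 0.0700
  C_22 = (0.60)(0.95) − (-0.15)(-0.05) = 0.5625
  C_23 = −[(0.60)(-0.15) − (-0.05)(-0.05)] = 0.0925
  C_31 = (-0.05)(-0.30) − (-0.15)(0.90) = 0.1500
  C_32 = −[(0.60)(-0.30) − (-0.15)(-0.05)] = 0.1875
  C_33 = (0.60)(0.90) − (-0.05)(-0.05) = 0.5375
det(I−A) = Σ_j (I−A)_1j·C_1j = (0.60)(0.8100) + (-0.05)(0.0625) + (-0.15)(0.0525) = 0.4750
adj(I−A) = Cᵀ =
  [ 0.8100   0.0700   0.1500]
  [ 0.0625   0.5625   0.1875]
  [ 0.0525   0.0925   0.5375]
(I − A)⁻¹ = adj(I−A) / det(I−A) ≈
  [   1.7053     0.1474     0.3158]
  [   0.1316     1.1842     0.3947]
  [   0.1105     0.1947     1.1316]
First solve x = (I − A)⁻¹ d = adj(I−A)·d / det(I−A); in particular x_3 = (0.0525·220 + 0.0925·90 + 0.5375·280) / 0.4750 = 170.375 / 0.4750 ≈ 358.684.
Intermediate flow from 2 to 3: z_23 = a_23 · x_3 = 0.30 × 170.375 / 0.4750 = 51.1125 / 0.4750 ≈ 107.6.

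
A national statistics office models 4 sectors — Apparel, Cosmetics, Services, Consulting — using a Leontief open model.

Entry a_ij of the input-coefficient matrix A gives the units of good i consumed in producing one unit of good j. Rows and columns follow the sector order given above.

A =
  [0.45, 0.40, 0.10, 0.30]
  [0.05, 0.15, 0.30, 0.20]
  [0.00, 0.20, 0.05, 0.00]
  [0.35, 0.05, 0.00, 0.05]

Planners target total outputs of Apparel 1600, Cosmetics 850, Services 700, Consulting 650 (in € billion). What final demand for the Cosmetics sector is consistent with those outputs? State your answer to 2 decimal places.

d_2 = 302.50

I − A =
  [   0.55    -0.40    -0.10    -0.30]
  [  -0.05     0.85    -0.30    -0.20]
  [   0.00    -0.20     0.95     0.00]
  [  -0.35    -0.05     0.00     0.95]
d = (I − A) x:
  d_1 = (+0.55)·1600 + (-0.40)·850 + (-0.10)·700 + (-0.30)·650 = 275.00
  d_2 = (-0.05)·1600 + (+0.85)·850 + (-0.30)·700 + (-0.20)·650 = 302.50
  d_3 = (+0.00)·1600 + (-0.20)·850 + (+0.95)·700 + (+0.00)·650 = 495.00
  d_4 = (-0.35)·1600 + (-0.05)·850 + (+0.00)·700 + (+0.95)·650 = 15.00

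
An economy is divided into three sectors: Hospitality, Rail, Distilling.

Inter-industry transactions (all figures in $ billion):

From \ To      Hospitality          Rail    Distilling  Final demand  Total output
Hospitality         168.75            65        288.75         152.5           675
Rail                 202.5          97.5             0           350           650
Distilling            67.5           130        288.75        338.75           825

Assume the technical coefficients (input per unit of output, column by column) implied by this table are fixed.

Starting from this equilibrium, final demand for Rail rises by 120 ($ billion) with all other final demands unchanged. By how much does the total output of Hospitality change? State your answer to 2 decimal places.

Δx_1 = 47.08

Technical coefficients a_ij = z_ij / X_j:
  a_11 = 168.75/675 = 0.25, a_21 = 202.5/675 = 0.30, a_31 = 67.5/675 = 0.10
  a_12 = 65/650 = 0.10, a_22 = 97.5/650 = 0.15, a_32 = 130/650 = 0.20
  a_13 = 288.75/825 = 0.35, a_23 = 0/825 = 0.00, a_33 = 288.75/825 = 0.35
I − A =
  [   0.75    -0.10    -0.35]
  [  -0.30     0.85     0.00]
  [  -0.10    -0.20     0.65]
Cofactors of I−A, C_ij = (−1)^(i+j)·(minor ij) (rows/columns in the sector order above):
  C_11 = (0.85)(0.65) − (0.00)(-0.20) = 0.5525
  C_12 = −[(-0.30)(0.65) − (0.00)(-0.10)] = 0.1950
  C_13 = (-0.30)(-0.20) − (0.85)(-0.10) = 0.1450
  C_21 = −[(-0.10)(0.65) − (-0.35)(-0.20)] = 0.1350
  C_22 = (0.75)(0.65) − (-0.35)(-0.10) = 0.4525
  C_23 = −[(0.75)(-0.20) − (-0.10)(-0.10)] = 0.1600
  C_31 = (-0.10)(0.00) − (-0.35)(0.85) = 0.2975
  C_32 = −[(0.75)(0.00) − (-0.35)(-0.30)] = 0.1050
  C_33 = (0.75)(0.85) − (-0.10)(-0.30) = 0.6075
det(I−A) = Σ_j (I−A)_1j·C_1j = (0.75)(0.5525) + (-0.10)(0.1950) + (-0.35)(0.1450) = 0.344125
adj(I−A) = Cᵀ =
  [ 0.5525   0.1350   0.2975]
  [ 0.1950   0.4525   0.1050]
  [ 0.1450   0.1600   0.6075]
(I − A)⁻¹ = adj(I−A) / det(I−A) ≈
  [   1.6055     0.3923     0.8645]
  [   0.5667     1.3149     0.3051]
  [   0.4214     0.4649     1.7653]
Δx = (I − A)⁻¹ Δd with Δd having +120 in the Rail component and 0 elsewhere.
So Δx_1 = L_12 · (+120), where L_12 = adj(I−A)_12 / det(I−A) = 0.1350 / 0.344125.
Δx_1 = 0.1350 × (+120) / 0.344125 = 16.20 / 0.344125 ≈ 47.08.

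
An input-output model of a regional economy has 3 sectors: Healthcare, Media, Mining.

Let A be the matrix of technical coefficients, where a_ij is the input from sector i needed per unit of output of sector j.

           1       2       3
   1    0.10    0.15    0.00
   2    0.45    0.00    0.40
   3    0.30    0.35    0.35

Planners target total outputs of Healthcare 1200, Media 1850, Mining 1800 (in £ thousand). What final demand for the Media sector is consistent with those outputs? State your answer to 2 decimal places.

I − A =
  [   0.90    -0.15     0.00]
  [  -0.45     1.00    -0.40]
  [  -0.30    -0.35     0.65]
d = (I − A) x:
  d_1 = (+0.90)·1200 + (-0.15)·1850 + (+0.00)·1800 = 802.50
  d_2 = (-0.45)·1200 + (+1.00)·1850 + (-0.40)·1800 = 590.00
  d_3 = (-0.30)·1200 + (-0.35)·1850 + (+0.65)·1800 = 162.50

d_2 = 590.00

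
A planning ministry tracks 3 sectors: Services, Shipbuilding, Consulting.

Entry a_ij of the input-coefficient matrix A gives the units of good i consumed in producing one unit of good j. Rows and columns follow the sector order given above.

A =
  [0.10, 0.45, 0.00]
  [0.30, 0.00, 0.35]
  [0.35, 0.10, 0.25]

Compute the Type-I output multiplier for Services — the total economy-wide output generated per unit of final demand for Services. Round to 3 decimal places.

I − A =
  [   0.90    -0.45     0.00]
  [  -0.30     1.00    -0.35]
  [  -0.35    -0.10     0.75]
Cofactors of I−A, C_ij = (−1)^(i+j)·(minor ij) (rows/columns in the sector order above):
  C_11 = (1.00)(0.75) − (-0.35)(-0.10) = 0.7150
  C_12 = −[(-0.30)(0.75) − (-0.35)(-0.35)] = 0.3475
  C_13 = (-0.30)(-0.10) − (1.00)(-0.35) = 0.3800
  C_21 = −[(-0.45)(0.75) − (0.00)(-0.10)] = 0.3375
  C_22 = (0.90)(0.75) − (0.00)(-0.35) = 0.6750
  C_23 = −[(0.90)(-0.10) − (-0.45)(-0.35)] = 0.2475
  C_31 = (-0.45)(-0.35) − (0.00)(1.00) = 0.1575
  C_32 = −[(0.90)(-0.35) − (0.00)(-0.30)] = 0.3150
  C_33 = (0.90)(1.00) − (-0.45)(-0.30) = 0.7650
det(I−A) = Σ_j (I−A)_1j·C_1j = (0.90)(0.7150) + (-0.45)(0.3475) + (0.00)(0.3800) = 0.487125
adj(I−A) = Cᵀ =
  [ 0.7150   0.3375   0.1575]
  [ 0.3475   0.6750   0.3150]
  [ 0.3800   0.2475   0.7650]
(I − A)⁻¹ = adj(I−A) / det(I−A) ≈
  [   1.4678     0.6928     0.3233]
  [   0.7134     1.3857     0.6467]
  [   0.7801     0.5081     1.5704]
The output multiplier for sector j is the column-j sum of the Leontief inverse (I − A)⁻¹ = adj(I−A) / det(I−A).
Column 1 of adj(I−A): (0.7150, 0.3475, 0.3800); det(I−A) = 0.487125.
m_1 = (0.7150 + 0.3475 + 0.3800) / 0.487125 = 1.4425 / 0.487125 ≈ 2.961.

m_1 = 2.961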